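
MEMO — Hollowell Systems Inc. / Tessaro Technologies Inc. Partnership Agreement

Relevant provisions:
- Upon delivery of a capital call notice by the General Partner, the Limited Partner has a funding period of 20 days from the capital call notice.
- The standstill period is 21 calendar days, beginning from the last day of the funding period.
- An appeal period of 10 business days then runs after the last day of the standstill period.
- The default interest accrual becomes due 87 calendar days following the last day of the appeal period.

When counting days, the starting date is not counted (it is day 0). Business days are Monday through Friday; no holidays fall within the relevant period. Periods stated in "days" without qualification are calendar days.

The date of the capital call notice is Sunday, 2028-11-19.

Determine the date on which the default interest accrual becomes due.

2029-04-09

The last day of the funding period: 2028-11-19 + 20 days = 2028-12-09.
Adding 21 calendar days to 2028-12-09 gives 2028-12-30, which is the last day of the standstill period.
The last day of the appeal period: 10 business days after Saturday, 2028-12-30, skipping weekends — Jan 1, Jan 2, Jan 3, Jan 4, Jan 5, Jan 8, Jan 9, Jan 10, Jan 11, Jan 12 — lands on Friday, 2029-01-12.
The date on which the default interest accrual becomes due: 87 calendar days after 2029-01-12 is 2029-04-09.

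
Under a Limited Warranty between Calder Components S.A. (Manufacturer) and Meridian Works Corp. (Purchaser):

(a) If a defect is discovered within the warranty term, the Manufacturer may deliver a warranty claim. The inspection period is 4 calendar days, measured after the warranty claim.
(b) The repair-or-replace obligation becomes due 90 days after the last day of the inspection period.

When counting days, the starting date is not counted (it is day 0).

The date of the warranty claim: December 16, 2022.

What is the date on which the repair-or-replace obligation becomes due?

March 20, 2023

The last day of the inspection period: December 16, 2022 + 4 days = December 20, 2022.
The date on which the repair-or-replace obligation becomes due: December 20, 2022 + 90 days = March 20, 2023.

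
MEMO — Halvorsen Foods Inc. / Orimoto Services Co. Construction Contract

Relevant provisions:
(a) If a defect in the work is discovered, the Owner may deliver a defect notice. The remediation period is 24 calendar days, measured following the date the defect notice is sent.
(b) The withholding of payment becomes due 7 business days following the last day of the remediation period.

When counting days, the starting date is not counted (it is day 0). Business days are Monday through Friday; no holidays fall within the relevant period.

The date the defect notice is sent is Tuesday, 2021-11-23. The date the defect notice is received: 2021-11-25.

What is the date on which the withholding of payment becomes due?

Adding 24 calendar days to 2021-11-23 gives 2021-12-17, which is the last day of the remediation period.
From Friday, 2021-12-17, 7 business days (Dec 20, Dec 21, Dec 22, Dec 23, Dec 24, Dec 27, Dec 28, skipping weekends) brings us to Tuesday, 2021-12-28, which is the date on which the withholding of payment becomes due.

2021-12-28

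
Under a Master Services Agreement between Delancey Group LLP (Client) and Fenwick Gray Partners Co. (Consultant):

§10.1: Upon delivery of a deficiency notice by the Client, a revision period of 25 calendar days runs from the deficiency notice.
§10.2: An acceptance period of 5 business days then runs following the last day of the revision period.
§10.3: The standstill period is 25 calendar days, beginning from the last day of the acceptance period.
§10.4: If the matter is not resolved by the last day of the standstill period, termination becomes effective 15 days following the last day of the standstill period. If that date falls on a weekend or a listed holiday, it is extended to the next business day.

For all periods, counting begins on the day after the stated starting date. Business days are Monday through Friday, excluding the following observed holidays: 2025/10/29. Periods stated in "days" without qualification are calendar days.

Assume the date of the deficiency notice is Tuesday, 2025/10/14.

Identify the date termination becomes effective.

2025/12/24

Adding 25 calendar days to 2025/10/14 gives 2025/11/08, which is the last day of the revision period.
The last day of the acceptance period: counting 5 business days from Saturday, 2025/11/08 (Nov 10, Nov 11, Nov 12, Nov 13, Nov 14, skipping weekends) reaches Friday, 2025/11/14.
The last day of the standstill period: 25 calendar days after 2025/11/14 is 2025/12/09.
The date termination becomes effective: 2025/12/09 + 15 days = 2025/12/24. 2025/12/24 is a Wednesday and is not a listed holiday, so no roll-forward applies.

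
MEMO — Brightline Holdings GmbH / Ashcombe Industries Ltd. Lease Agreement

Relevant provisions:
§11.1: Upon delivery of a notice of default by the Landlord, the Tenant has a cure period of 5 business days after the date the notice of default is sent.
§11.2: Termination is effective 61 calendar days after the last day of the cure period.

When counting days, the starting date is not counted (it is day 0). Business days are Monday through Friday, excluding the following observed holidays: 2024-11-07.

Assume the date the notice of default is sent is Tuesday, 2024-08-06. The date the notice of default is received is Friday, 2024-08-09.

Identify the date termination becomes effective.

2024-10-13

The last day of the cure period: counting 5 business days from Tuesday, 2024-08-06 (Aug 7, Aug 8, Aug 9, Aug 12, Aug 13, skipping weekends) reaches Tuesday, 2024-08-13.
The date termination becomes effective: 2024-08-13 + 61 days = 2024-10-13.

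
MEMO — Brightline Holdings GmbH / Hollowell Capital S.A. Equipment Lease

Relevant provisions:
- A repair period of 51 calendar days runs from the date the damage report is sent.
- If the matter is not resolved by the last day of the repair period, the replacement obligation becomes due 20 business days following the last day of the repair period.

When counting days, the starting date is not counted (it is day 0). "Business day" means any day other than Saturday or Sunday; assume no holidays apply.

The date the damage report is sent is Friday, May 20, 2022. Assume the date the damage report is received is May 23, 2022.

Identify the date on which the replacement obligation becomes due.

August 5, 2022

The last day of the repair period: 51 calendar days after May 20, 2022 is July 10, 2022.
The date on which the replacement obligation becomes due: 20 business days after Sunday, July 10, 2022, skipping weekends — Jul 11, Jul 12, Jul 13, Jul 14, …, Aug 3, Aug 4, Aug 5 — lands on Friday, August 5, 2022.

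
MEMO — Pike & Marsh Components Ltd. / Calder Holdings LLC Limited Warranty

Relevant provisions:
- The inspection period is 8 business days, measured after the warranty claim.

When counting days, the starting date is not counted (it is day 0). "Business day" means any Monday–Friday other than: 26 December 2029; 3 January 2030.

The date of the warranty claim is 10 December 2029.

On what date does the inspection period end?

20 December 2029

The last day of the inspection period: 8 business days after Monday, 10 December 2029, skipping weekends — Dec 11, Dec 12, Dec 13, Dec 14, Dec 17, Dec 18, Dec 19, Dec 20 — lands on Thursday, 20 December 2029.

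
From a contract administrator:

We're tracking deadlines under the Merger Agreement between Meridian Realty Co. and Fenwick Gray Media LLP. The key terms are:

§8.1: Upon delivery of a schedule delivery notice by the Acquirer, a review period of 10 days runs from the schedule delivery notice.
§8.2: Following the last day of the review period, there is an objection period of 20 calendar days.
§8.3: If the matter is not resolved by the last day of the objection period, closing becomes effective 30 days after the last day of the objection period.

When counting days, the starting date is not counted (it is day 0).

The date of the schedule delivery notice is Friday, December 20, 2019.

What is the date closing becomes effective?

February 18, 2020

The last day of the review period: 10 calendar days after December 20, 2019 is December 30, 2019.
Adding 20 calendar days to December 30, 2019 gives January 19, 2020, which is the last day of the objection period.
The date closing becomes effective: January 19, 2020 + 30 days = February 18, 2020.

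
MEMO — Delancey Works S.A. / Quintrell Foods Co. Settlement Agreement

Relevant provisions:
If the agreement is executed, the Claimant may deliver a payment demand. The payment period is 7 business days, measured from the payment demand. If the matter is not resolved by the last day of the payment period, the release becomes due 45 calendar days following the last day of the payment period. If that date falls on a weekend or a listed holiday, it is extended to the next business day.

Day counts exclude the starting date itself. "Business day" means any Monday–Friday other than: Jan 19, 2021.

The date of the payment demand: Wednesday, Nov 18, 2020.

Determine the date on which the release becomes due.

Jan 11, 2021

From Wednesday, Nov 18, 2020, 7 business days (Nov 19, Nov 20, Nov 23, Nov 24, Nov 25, Nov 26, Nov 27, skipping weekends) brings us to Friday, Nov 27, 2020, which is the last day of the payment period.
The date on which the release becomes due: 45 calendar days after Nov 27, 2020 is Jan 11, 2021. Jan 11, 2021 is a Monday and is not a listed holiday, so no roll-forward applies.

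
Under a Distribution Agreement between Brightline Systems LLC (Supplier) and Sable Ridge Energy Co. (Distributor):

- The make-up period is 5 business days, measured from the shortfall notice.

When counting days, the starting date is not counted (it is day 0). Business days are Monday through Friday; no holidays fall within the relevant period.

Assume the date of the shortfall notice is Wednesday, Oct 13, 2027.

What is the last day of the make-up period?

Oct 20, 2027

From Wednesday, Oct 13, 2027, 5 business days (Oct 14, Oct 15, Oct 18, Oct 19, Oct 20, skipping weekends) brings us to Wednesday, Oct 20, 2027, which is the last day of the make-up period.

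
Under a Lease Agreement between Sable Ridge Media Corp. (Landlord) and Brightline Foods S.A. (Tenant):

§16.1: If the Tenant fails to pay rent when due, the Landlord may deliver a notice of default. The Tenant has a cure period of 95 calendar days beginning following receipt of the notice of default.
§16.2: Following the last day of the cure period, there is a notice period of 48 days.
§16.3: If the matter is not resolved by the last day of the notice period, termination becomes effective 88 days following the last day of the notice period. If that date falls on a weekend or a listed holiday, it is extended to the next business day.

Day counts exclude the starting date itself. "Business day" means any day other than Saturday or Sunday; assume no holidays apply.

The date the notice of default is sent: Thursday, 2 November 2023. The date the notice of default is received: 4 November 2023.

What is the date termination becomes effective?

24 June 2024

The last day of the cure period: 4 November 2023 + 95 days = 7 February 2024.
The last day of the notice period: 7 February 2024 + 48 days = 26 March 2024.
Adding 88 calendar days to 26 March 2024 gives 22 June 2024, which is the date termination becomes effective. That falls on a Saturday, so it rolls to the next business day, Monday, 24 June 2024.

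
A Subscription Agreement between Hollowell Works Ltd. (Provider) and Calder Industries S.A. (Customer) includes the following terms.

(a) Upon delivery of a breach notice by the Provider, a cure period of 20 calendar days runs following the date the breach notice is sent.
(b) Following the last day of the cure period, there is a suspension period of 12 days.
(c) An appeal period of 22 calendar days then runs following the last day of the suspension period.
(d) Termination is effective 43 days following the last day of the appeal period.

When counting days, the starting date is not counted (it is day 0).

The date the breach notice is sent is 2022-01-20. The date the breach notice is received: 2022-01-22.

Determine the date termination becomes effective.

2022-04-27

The last day of the cure period: 20 calendar days after 2022-01-20 is 2022-02-09.
Adding 12 calendar days to 2022-02-09 gives 2022-02-21, which is the last day of the suspension period.
Adding 22 calendar days to 2022-02-21 gives 2022-03-15, which is the last day of the appeal period.
Adding 43 calendar days to 2022-03-15 gives 2022-04-27, which is the date termination becomes effective.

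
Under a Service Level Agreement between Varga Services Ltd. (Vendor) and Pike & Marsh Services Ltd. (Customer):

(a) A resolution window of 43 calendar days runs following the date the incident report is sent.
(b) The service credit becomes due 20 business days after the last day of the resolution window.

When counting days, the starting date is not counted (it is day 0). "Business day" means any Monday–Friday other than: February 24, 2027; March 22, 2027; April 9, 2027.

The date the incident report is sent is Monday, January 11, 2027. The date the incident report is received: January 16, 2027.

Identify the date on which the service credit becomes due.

March 25, 2027

The last day of the resolution window: 43 calendar days after January 11, 2027 is February 23, 2027.
The date on which the service credit becomes due: 20 business days after Tuesday, February 23, 2027, skipping weekends and the listed holidays on Feb 24, Mar 22 — Feb 25, Feb 26, Mar 1, Mar 2, …, Mar 23, Mar 24, Mar 25 — lands on Thursday, March 25, 2027.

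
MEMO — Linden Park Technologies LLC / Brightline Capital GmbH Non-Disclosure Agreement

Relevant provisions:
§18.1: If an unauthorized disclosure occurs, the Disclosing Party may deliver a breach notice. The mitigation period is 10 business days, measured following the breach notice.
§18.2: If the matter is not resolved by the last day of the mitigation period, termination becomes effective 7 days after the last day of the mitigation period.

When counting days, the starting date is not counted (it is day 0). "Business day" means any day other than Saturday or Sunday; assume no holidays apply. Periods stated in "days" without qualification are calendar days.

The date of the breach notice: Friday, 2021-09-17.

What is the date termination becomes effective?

The last day of the mitigation period: counting 10 business days from Friday, 2021-09-17 (Sep 20, Sep 21, Sep 22, Sep 23, Sep 24, Sep 27, Sep 28, Sep 29, Sep 30, Oct 1, skipping weekends) reaches Friday, 2021-10-01.
The date termination becomes effective: 7 calendar days after 2021-10-01 is 2021-10-08.

2021-10-08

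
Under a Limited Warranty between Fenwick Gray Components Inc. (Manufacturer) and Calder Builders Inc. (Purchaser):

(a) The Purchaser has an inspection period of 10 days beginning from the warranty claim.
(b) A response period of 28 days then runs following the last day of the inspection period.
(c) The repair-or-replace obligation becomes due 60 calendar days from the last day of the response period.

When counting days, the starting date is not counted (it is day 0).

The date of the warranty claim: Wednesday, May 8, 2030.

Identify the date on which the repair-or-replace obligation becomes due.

August 14, 2030

The last day of the inspection period: 10 calendar days after May 8, 2030 is May 18, 2030.
The last day of the response period: May 18, 2030 + 28 days = June 15, 2030.
The date on which the repair-or-replace obligation becomes due: 60 calendar days after June 15, 2030 is August 14, 2030.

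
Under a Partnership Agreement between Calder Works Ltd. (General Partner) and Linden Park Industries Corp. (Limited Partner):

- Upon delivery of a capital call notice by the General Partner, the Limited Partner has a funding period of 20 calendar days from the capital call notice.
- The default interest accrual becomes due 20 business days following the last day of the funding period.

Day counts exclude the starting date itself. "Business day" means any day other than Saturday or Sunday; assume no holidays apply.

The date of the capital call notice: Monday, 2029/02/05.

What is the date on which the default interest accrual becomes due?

2029/03/23

Adding 20 calendar days to 2029/02/05 gives 2029/02/25, which is the last day of the funding period.
The date on which the default interest accrual becomes due: counting 20 business days from Sunday, 2029/02/25 (Feb 26, Feb 27, Feb 28, Mar 1, …, Mar 21, Mar 22, Mar 23, skipping weekends) reaches Friday, 2029/03/23.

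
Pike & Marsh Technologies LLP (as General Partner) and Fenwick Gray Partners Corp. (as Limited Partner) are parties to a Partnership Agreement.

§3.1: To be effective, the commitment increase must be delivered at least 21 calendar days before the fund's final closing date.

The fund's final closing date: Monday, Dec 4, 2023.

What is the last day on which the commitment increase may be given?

Counting back 21 calendar days from Dec 4, 2023 gives Nov 13, 2023.

Nov 13, 2023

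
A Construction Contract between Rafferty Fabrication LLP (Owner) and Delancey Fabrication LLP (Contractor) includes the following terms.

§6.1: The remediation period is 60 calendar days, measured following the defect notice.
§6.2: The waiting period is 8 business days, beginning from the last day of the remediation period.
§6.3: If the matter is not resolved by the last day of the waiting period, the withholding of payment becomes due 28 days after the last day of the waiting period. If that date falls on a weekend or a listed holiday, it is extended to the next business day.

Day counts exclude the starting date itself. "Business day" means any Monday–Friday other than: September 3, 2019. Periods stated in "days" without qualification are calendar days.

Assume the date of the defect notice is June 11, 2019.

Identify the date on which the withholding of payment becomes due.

September 18, 2019

The last day of the remediation period: 60 calendar days after June 11, 2019 is August 10, 2019.
From Saturday, August 10, 2019, 8 business days (Aug 12, Aug 13, Aug 14, Aug 15, Aug 16, Aug 19, Aug 20, Aug 21, skipping weekends) brings us to Wednesday, August 21, 2019, which is the last day of the waiting period.
Adding 28 calendar days to August 21, 2019 gives September 18, 2019, which is the date on which the withholding of payment becomes due. September 18, 2019 is a Wednesday and is not a listed holiday, so no roll-forward applies.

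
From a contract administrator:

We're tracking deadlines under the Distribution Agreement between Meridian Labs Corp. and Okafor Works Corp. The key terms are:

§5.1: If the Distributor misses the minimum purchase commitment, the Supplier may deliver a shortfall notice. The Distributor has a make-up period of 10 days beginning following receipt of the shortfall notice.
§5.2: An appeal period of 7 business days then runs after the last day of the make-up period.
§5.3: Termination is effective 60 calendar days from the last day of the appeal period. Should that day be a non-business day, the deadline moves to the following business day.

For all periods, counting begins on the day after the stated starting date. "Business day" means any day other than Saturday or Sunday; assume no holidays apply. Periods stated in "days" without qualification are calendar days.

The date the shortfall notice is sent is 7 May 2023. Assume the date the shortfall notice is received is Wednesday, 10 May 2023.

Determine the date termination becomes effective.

31 July 2023

The last day of the make-up period: 10 May 2023 + 10 days = 20 May 2023.
The last day of the appeal period: counting 7 business days from Saturday, 20 May 2023 (May 22, May 23, May 24, May 25, May 26, May 29, May 30, skipping weekends) reaches Tuesday, 30 May 2023.
Adding 60 calendar days to 30 May 2023 gives 29 July 2023, which is the date termination becomes effective. That falls on a Saturday, so it rolls to the next business day, Monday, 31 July 2023.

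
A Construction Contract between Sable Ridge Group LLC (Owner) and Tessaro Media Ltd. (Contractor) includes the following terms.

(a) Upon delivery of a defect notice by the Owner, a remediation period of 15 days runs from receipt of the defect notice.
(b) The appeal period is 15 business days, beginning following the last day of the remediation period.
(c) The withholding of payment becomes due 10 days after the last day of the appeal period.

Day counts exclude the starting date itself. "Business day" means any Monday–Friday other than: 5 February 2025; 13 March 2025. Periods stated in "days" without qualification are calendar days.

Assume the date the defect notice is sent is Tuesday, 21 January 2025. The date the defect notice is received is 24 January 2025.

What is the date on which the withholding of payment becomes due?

The last day of the remediation period: 24 January 2025 + 15 days = 8 February 2025.
From Saturday, 8 February 2025, 15 business days (Feb 10, Feb 11, Feb 12, Feb 13, …, Feb 26, Feb 27, Feb 28, skipping weekends) brings us to Friday, 28 February 2025, which is the last day of the appeal period.
The date on which the withholding of payment becomes due: 28 February 2025 + 10 days = 10 March 2025.

10 March 2025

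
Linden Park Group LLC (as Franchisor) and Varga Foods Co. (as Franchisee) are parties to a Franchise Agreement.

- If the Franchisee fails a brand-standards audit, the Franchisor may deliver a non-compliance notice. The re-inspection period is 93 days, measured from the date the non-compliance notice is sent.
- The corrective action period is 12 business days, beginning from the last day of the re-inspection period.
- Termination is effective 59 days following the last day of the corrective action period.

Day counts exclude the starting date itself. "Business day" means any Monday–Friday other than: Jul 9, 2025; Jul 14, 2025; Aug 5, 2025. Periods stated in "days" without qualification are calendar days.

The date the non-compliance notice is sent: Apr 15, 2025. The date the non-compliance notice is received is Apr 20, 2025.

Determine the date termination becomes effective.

Oct 2, 2025

The last day of the re-inspection period: 93 calendar days after Apr 15, 2025 is Jul 17, 2025.
From Thursday, Jul 17, 2025, 12 business days (Jul 18, Jul 21, Jul 22, Jul 23, …, Jul 31, Aug 1, Aug 4, skipping weekends) brings us to Monday, Aug 4, 2025, which is the last day of the corrective action period.
Adding 59 calendar days to Aug 4, 2025 gives Oct 2, 2025, which is the date termination becomes effective.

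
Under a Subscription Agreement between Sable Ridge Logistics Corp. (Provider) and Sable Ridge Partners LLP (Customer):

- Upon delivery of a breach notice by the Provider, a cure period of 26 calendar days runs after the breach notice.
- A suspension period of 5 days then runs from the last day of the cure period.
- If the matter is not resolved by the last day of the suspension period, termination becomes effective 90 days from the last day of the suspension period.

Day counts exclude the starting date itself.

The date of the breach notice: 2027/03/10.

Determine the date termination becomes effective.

2027/07/09

Adding 26 calendar days to 2027/03/10 gives 2027/04/05, which is the last day of the cure period.
Adding 5 calendar days to 2027/04/05 gives 2027/04/10, which is the last day of the suspension period.
The date termination becomes effective: 2027/04/10 + 90 days = 2027/07/09.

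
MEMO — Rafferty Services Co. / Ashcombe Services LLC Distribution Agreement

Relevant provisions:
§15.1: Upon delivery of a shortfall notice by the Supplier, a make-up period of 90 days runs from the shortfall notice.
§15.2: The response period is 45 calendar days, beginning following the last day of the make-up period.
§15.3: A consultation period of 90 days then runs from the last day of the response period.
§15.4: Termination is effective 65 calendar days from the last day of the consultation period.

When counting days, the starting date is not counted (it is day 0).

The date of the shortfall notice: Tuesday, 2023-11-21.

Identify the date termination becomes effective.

The last day of the make-up period: 90 calendar days after 2023-11-21 is 2024-02-19.
The last day of the response period: 2024-02-19 + 45 days = 2024-04-04.
The last day of the consultation period: 2024-04-04 + 90 days = 2024-07-03.
Adding 65 calendar days to 2024-07-03 gives 2024-09-06, which is the date termination becomes effective.

2024-09-06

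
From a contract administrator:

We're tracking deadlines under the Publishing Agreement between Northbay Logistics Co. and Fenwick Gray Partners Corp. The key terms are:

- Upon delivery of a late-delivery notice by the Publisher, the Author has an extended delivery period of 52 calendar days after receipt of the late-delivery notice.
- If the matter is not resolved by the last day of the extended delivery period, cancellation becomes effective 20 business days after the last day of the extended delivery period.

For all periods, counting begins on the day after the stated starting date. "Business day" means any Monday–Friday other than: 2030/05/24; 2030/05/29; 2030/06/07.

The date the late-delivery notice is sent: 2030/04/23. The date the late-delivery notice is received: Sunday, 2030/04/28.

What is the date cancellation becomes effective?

The last day of the extended delivery period: 2030/04/28 + 52 days = 2030/06/19.
From Wednesday, 2030/06/19, 20 business days (Jun 20, Jun 21, Jun 24, Jun 25, …, Jul 15, Jul 16, Jul 17, skipping weekends) brings us to Wednesday, 2030/07/17, which is the date cancellation becomes effective.

2030/07/17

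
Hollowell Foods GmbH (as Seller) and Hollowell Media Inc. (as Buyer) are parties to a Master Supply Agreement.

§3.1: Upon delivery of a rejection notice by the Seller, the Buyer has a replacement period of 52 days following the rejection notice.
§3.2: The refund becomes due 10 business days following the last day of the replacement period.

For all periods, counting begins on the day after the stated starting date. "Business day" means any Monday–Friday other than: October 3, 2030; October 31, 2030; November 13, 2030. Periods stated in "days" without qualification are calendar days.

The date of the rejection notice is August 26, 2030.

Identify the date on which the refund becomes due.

Adding 52 calendar days to August 26, 2030 gives October 17, 2030, which is the last day of the replacement period.
The date on which the refund becomes due: 10 business days after Thursday, October 17, 2030, skipping weekends and the listed holiday on Oct 31 — Oct 18, Oct 21, Oct 22, Oct 23, Oct 24, Oct 25, Oct 28, Oct 29, Oct 30, Nov 1 — lands on Friday, November 1, 2030.

November 1, 2030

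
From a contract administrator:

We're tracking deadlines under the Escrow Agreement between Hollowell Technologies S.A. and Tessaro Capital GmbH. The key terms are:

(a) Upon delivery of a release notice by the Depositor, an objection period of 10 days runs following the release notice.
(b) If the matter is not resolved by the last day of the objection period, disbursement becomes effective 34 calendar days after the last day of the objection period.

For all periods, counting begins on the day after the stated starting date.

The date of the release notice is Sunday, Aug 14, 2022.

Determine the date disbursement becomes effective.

The last day of the objection period: Aug 14, 2022 + 10 days = Aug 24, 2022.
The date disbursement becomes effective: Aug 24, 2022 + 34 days = Sep 27, 2022.

Sep 27, 2022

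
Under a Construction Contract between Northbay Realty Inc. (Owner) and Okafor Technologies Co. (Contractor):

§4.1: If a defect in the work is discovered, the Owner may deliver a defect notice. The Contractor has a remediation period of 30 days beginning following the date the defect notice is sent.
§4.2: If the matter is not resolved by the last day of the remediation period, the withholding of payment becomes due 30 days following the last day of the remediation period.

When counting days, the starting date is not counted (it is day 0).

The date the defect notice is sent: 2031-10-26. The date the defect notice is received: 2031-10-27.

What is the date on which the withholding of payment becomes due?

2031-12-25

Adding 30 calendar days to 2031-10-26 gives 2031-11-25, which is the last day of the remediation period.
Adding 30 calendar days to 2031-11-25 gives 2031-12-25, which is the date on which the withholding of payment becomes due.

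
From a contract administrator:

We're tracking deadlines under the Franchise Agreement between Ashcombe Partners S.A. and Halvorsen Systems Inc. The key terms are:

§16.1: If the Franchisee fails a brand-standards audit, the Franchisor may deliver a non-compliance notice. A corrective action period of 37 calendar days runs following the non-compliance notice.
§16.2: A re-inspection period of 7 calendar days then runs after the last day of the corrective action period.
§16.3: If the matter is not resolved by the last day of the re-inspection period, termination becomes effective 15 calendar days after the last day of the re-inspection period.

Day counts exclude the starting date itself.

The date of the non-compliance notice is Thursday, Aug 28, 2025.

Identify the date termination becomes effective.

The last day of the corrective action period: Aug 28, 2025 + 37 days = Oct 4, 2025.
Adding 7 calendar days to Oct 4, 2025 gives Oct 11, 2025, which is the last day of the re-inspection period.
The date termination becomes effective: Oct 11, 2025 + 15 days = Oct 26, 2025.

Oct 26, 2025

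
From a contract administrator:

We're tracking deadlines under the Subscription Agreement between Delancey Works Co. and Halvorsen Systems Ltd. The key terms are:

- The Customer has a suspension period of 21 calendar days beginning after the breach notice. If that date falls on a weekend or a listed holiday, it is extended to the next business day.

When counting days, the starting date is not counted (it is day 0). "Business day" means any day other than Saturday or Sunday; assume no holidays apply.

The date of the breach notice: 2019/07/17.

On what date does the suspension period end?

Adding 21 calendar days to 2019/07/17 gives 2019/08/07, which is the last day of the suspension period. 2019/08/07 is a Wednesday, so no roll-forward applies.

2019/08/07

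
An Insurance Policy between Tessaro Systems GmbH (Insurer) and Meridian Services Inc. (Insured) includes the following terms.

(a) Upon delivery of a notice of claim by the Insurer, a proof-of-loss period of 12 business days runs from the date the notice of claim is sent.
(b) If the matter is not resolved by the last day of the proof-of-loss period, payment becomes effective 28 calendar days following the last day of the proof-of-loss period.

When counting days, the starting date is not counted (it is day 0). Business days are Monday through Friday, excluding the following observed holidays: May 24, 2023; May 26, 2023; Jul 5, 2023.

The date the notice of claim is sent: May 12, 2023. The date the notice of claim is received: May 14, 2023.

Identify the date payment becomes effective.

The last day of the proof-of-loss period: 12 business days after Friday, May 12, 2023, skipping weekends and the listed holidays on May 24, May 26 — May 15, May 16, May 17, May 18, …, May 30, May 31, Jun 1 — lands on Thursday, Jun 1, 2023.
The date payment becomes effective: Jun 1, 2023 + 28 days = Jun 29, 2023.

Jun 29, 2023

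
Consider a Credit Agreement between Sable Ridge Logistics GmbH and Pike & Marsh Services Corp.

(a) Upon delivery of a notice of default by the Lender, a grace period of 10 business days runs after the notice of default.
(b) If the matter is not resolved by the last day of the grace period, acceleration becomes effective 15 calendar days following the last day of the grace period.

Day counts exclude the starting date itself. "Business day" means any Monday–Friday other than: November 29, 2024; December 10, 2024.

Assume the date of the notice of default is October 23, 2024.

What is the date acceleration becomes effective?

November 21, 2024

From Wednesday, October 23, 2024, 10 business days (Oct 24, Oct 25, Oct 28, Oct 29, Oct 30, Oct 31, Nov 1, Nov 4, Nov 5, Nov 6, skipping weekends) brings us to Wednesday, November 6, 2024, which is the last day of the grace period.
Adding 15 calendar days to November 6, 2024 gives November 21, 2024, which is the date acceleration becomes effective.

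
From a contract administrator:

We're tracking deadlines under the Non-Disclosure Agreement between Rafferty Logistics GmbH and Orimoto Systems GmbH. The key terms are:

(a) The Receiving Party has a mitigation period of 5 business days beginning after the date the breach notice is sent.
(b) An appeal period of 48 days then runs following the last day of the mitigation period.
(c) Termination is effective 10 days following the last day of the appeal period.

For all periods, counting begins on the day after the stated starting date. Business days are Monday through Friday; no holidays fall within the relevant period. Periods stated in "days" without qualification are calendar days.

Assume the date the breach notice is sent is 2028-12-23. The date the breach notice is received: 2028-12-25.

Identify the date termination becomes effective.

2029-02-25

From Saturday, 2028-12-23, 5 business days (Dec 25, Dec 26, Dec 27, Dec 28, Dec 29, skipping weekends) brings us to Friday, 2028-12-29, which is the last day of the mitigation period.
Adding 48 calendar days to 2028-12-29 gives 2029-02-15, which is the last day of the appeal period.
The date termination becomes effective: 2029-02-15 + 10 days = 2029-02-25.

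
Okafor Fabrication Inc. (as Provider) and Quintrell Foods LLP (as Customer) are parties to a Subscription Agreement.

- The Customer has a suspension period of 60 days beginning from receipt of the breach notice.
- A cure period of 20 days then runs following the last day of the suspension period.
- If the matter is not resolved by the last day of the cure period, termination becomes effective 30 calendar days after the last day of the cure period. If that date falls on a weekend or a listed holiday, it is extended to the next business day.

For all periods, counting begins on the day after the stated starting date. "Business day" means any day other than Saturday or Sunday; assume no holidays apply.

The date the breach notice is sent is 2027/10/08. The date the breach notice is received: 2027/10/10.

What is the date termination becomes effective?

The last day of the suspension period: 60 calendar days after 2027/10/10 is 2027/12/09.
The last day of the cure period: 2027/12/09 + 20 days = 2027/12/29.
The date termination becomes effective: 30 calendar days after 2027/12/29 is 2028/01/28. 2028/01/28 is a Friday, so no roll-forward applies.

2028/01/28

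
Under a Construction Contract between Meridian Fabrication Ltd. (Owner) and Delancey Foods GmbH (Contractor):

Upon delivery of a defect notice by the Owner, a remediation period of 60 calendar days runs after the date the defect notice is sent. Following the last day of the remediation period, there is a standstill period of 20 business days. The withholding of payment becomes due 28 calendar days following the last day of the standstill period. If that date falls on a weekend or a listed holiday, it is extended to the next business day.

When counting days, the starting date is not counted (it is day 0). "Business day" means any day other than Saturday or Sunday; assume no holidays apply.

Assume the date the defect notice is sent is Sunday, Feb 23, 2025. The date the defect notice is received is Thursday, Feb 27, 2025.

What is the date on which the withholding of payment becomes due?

Adding 60 calendar days to Feb 23, 2025 gives Apr 24, 2025, which is the last day of the remediation period.
The last day of the standstill period: counting 20 business days from Thursday, Apr 24, 2025 (Apr 25, Apr 28, Apr 29, Apr 30, …, May 20, May 21, May 22, skipping weekends) reaches Thursday, May 22, 2025.
Adding 28 calendar days to May 22, 2025 gives Jun 19, 2025, which is the date on which the withholding of payment becomes due. Jun 19, 2025 is a Thursday, so no roll-forward applies.

Jun 19, 2025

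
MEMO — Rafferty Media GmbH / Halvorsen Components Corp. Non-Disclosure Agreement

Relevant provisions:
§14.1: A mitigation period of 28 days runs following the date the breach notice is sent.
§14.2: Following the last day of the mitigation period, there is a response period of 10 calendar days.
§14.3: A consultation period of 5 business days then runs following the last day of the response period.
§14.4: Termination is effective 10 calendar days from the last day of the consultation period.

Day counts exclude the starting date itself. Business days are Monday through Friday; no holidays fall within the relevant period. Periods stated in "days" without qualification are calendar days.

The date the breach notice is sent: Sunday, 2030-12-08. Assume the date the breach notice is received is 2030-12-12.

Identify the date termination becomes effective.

Adding 28 calendar days to 2030-12-08 gives 2031-01-05, which is the last day of the mitigation period.
Adding 10 calendar days to 2031-01-05 gives 2031-01-15, which is the last day of the response period.
From Wednesday, 2031-01-15, 5 business days (Jan 16, Jan 17, Jan 20, Jan 21, Jan 22, skipping weekends) brings us to Wednesday, 2031-01-22, which is the last day of the consultation period.
The date termination becomes effective: 2031-01-22 + 10 days = 2031-02-01.

2031-02-01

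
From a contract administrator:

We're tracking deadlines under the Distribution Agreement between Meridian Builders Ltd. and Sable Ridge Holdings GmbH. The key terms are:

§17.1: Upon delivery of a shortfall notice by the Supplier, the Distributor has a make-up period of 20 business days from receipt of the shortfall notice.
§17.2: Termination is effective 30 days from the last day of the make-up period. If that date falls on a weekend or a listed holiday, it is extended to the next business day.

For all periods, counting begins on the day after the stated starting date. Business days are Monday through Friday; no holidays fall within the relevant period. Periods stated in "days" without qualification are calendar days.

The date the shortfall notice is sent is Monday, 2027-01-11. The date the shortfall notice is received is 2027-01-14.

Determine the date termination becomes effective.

2027-03-15

The last day of the make-up period: counting 20 business days from Thursday, 2027-01-14 (Jan 15, Jan 18, Jan 19, Jan 20, …, Feb 9, Feb 10, Feb 11, skipping weekends) reaches Thursday, 2027-02-11.
Adding 30 calendar days to 2027-02-11 gives 2027-03-13, which is the date termination becomes effective. That falls on a Saturday, so it rolls to the next business day, Monday, 2027-03-15.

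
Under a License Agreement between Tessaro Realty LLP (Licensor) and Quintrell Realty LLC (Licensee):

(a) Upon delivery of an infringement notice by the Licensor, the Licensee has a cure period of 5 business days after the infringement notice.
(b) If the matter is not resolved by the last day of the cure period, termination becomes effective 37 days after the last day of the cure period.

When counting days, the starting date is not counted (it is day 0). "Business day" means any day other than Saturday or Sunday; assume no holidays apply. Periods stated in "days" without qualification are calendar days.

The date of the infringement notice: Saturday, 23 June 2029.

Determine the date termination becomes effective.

5 August 2029

The last day of the cure period: counting 5 business days from Saturday, 23 June 2029 (Jun 25, Jun 26, Jun 27, Jun 28, Jun 29, skipping weekends) reaches Friday, 29 June 2029.
The date termination becomes effective: 29 June 2029 + 37 days = 5 August 2029.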